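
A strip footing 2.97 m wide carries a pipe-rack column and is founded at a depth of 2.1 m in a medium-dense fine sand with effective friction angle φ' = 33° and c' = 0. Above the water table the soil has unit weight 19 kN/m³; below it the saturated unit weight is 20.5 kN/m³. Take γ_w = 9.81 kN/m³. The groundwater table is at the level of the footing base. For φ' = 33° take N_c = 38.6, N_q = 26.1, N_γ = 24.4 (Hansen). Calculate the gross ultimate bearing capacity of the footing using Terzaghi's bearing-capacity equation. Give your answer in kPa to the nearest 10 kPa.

Overburden at base level: q = 19 × 2.1 = 39.9 kPa.
Below the base the soil is submerged, so the ½γBN_γ term uses γ' = 20.5 − 9.81 = 10.69 kN/m³.
Surcharge term q·N_q = 39.9 × 26.1 = 1041.4 kPa; self-weight term 0.5·γ·B·N_γ = 0.5 × 10.69 × 2.97 × 24.4 = 387.34 kPa.
q_ult = 1041.4 + 387.34 = 1428.7 kPa.

q_ult ≈ 1430 kPa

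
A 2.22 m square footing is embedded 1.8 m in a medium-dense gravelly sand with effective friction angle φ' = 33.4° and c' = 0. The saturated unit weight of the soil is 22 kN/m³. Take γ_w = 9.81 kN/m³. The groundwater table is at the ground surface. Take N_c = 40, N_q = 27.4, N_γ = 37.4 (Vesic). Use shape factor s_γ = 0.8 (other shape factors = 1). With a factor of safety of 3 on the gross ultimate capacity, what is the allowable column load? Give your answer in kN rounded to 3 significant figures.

With the water table at the surface the whole profile is submerged: γ' = 22 − 9.81 = 12.19 kN/m³, so q = γ'·D_f = 21.942 kPa; the same γ' applies in the ½γBN_γ term.
q_ult = q·N_q + 0.5·γ·B·N_γ·s_γ
     = 21.942 × 27.4 + 0.5 × 12.19 × 2.22 × 37.4 × 0.8
     = 601.21 + 404.84 = 1006.1 kPa.
Gross allowable pressure q_all = 1006.1 / 3 = 335.35 kPa.
Footing area = 4.9284 m², so allowable column load = 335.35 × 4.9284 = 1652.7 kN.

P_all ≈ 1650 kN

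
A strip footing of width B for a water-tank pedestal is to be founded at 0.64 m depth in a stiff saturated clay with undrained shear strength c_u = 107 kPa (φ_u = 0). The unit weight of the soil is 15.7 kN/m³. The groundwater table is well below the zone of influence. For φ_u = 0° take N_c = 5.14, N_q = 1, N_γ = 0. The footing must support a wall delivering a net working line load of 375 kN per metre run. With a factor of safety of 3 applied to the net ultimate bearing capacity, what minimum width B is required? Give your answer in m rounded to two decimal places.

Overburden at base level: q = 15.7 × 0.64 = 10.048 kPa.
Cohesion term c·N_c = 107 × 5.14 = 549.98 kPa; surcharge term q·N_q = 10.048 × 1 = 10.048 kPa.
q_ult = 549.98 + 10.048 = 560.03 kPa.
For φ = 0 the ½γBN_γ term vanishes, so q_ult is independent of B. q_net = 560.03 − 10.048 = 549.98 kPa; q_all(net) = 549.98/3 = 183.33 kPa.
Required width B = w / q_all(net) = 375 / 183.33 = 2.046 m.

B = 2.05 m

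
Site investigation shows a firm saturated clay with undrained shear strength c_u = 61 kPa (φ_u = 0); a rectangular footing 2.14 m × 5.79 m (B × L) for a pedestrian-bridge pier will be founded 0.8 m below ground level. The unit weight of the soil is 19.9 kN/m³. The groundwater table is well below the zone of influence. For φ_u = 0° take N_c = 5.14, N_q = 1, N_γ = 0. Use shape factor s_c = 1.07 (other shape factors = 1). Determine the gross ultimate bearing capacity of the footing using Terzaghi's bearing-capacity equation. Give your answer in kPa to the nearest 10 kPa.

q_ult ≈ 350 kPa

Overburden at base level: q = 19.9 × 0.8 = 15.92 kPa.
Cohesion term c·N_c·s_c = 61 × 5.14 × 1.07 = 335.49 kPa; surcharge term q·N_q = 15.92 × 1 = 15.92 kPa.
q_ult = 335.49 + 15.92 = 351.41 kPa.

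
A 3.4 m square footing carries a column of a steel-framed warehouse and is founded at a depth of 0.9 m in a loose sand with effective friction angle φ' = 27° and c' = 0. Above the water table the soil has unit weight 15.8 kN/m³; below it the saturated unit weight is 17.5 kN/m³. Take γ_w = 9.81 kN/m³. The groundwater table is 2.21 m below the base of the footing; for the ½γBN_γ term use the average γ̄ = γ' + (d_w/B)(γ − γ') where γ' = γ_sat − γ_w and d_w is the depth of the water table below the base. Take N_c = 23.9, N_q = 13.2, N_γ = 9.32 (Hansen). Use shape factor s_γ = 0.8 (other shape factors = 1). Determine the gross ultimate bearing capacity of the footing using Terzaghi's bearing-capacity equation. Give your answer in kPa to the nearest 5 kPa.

Overburden at base level: q = 15.8 × 0.9 = 14.22 kPa.
The water table is 2.21 m below the base (< B = 3.4 m), so the ½γBN_γ term uses γ̄ = γ' + (d_w/B)(γ − γ') = 7.69 + (2.21/3.4)(15.8 − 7.69) = 12.962 kN/m³.
Surcharge term q·N_q = 14.22 × 13.2 = 187.7 kPa; self-weight term 0.5·γ·B·N_γ·s_γ = 0.5 × 12.962 × 3.4 × 9.32 × 0.8 = 164.29 kPa.
q_ult = 187.7 + 164.29 = 351.99 kPa.

q_ult ≈ 350 kPa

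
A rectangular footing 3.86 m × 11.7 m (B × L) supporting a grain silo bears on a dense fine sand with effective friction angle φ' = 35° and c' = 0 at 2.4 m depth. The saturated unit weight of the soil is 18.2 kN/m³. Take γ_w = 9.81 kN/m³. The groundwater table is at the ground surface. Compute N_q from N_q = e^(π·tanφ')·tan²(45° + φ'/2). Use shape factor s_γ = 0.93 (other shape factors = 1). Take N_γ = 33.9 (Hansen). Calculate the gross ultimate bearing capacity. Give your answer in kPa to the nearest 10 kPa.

q_ult ≈ 1180 kPa

tan35° = 0.7002, so N_q = e^(π×0.7002)·tan²(62.5°) = 9.023 × 3.69 = 33.3.
γ' = 18.2 − 9.81 = 8.39 kN/m³ (submerged throughout). q = 8.39 × 2.4 = 20.136 kPa; the same γ' applies in the ½γBN_γ term.
q·N_q = 20.136 × 33.296 = 670.45 kPa
0.5·γ·B·N_γ·s_γ = 0.5 × 8.39 × 3.86 × 33.9 × 0.93 = 510.51 kPa
q_ult = 670.45 + 510.51 = 1181 kPa.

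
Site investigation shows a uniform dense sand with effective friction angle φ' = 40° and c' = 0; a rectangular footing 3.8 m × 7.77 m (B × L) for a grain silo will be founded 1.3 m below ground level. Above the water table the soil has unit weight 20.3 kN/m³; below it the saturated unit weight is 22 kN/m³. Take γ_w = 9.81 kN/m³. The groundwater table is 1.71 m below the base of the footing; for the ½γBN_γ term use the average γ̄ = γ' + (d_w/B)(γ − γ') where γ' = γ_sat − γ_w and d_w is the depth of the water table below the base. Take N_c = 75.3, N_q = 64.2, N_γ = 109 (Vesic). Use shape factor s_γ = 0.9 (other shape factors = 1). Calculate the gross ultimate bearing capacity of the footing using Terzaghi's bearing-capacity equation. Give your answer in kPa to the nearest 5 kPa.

q = γ·D_f = 20.3 × 1.3 = 26.39 kPa.
γ' = 12.19 kN/m³; averaging over the depth B below the base, γ̄ = γ' + (d_w/B)(γ − γ') = 15.84 kN/m³.
q·N_q = 26.39 × 64.2 = 1694.2 kPa
0.5·γ·B·N_γ·s_γ = 0.5 × 15.84 × 3.8 × 109 × 0.9 = 2952.3 kPa
q_ult = 1694.2 + 2952.3 = 4646.6 kPa.

q_ult ≈ 4645 kPa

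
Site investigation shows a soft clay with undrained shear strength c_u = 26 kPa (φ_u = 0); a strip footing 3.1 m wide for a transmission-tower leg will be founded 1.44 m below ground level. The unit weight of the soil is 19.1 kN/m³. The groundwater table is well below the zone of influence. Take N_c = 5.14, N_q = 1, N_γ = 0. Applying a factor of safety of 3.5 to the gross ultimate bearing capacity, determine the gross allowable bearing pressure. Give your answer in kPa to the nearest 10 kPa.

Overburden at base level: q = 19.1 × 1.44 = 27.504 kPa.
Cohesion term c·N_c = 26 × 5.14 = 133.64 kPa; surcharge term q·N_q = 27.504 × 1 = 27.504 kPa.
q_ult = 133.64 + 27.504 = 161.14 kPa.
q_all = q_ult / FS = 161.14 / 3.5 = 46.041 kPa.

q_all ≈ 50 kPa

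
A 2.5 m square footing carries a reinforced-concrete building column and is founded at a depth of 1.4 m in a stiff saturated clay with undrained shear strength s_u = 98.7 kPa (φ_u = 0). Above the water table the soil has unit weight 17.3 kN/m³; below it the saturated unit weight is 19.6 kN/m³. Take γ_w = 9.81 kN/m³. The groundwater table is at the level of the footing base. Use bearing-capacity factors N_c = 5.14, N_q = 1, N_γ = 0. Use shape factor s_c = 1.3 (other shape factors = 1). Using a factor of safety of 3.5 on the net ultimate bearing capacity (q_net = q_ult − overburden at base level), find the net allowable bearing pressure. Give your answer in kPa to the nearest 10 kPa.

Overburden at base level: q = 17.3 × 1.4 = 24.22 kPa.
Cohesion term c·N_c·s_c = 98.7 × 5.14 × 1.3 = 659.51 kPa; surcharge term q·N_q = 24.22 × 1 = 24.22 kPa.
q_ult = 659.51 + 24.22 = 683.73 kPa.
q_net = 683.73 − 24.22 = 659.51 kPa.
q_all(net) = 659.51 / 3.5 = 188.43 kPa.

q_all(net) ≈ 190 kPa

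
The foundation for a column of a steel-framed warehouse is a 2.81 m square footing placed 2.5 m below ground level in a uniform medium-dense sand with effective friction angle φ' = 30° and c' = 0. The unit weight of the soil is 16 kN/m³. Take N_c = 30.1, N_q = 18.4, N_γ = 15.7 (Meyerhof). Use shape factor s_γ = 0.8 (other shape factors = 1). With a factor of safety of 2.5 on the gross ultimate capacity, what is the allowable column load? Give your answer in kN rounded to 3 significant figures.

Overburden at base level: q = 16 × 2.5 = 40 kPa.
Surcharge term q·N_q = 40 × 18.4 = 736 kPa; self-weight term 0.5·γ·B·N_γ·s_γ = 0.5 × 16 × 2.81 × 15.7 × 0.8 = 282.35 kPa.
q_ult = 736 + 282.35 = 1018.3 kPa.
Gross allowable pressure q_all = 1018.3 / 2.5 = 407.34 kPa.
Footing area = 7.8961 m², so allowable column load = 407.34 × 7.8961 = 3216.4 kN.

P_all ≈ 3220 kN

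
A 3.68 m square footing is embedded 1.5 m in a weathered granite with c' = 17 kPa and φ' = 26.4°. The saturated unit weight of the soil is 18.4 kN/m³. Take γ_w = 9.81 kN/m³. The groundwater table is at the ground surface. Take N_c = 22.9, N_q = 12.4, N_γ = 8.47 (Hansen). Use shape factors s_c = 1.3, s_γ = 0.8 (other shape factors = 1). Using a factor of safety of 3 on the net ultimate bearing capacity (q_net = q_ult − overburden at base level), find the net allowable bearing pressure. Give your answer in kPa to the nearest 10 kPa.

q_all(net) ≈ 250 kPa

γ' = 18.4 − 9.81 = 8.59 kN/m³ (submerged throughout). q = 8.59 × 1.5 = 12.885 kPa; the same γ' applies in the ½γBN_γ term.
c·N_c·s_c = 17 × 22.9 × 1.3 = 506.09 kPa
q·N_q = 12.885 × 12.4 = 159.77 kPa
0.5·γ·B·N_γ·s_γ = 0.5 × 8.59 × 3.68 × 8.47 × 0.8 = 107.1 kPa
q_ult = 506.09 + 159.77 + 107.1 = 772.96 kPa.
q_net = 772.96 − 12.885 = 760.08 kPa.
q_all(net) = 760.08 / 3 = 253.36 kPa.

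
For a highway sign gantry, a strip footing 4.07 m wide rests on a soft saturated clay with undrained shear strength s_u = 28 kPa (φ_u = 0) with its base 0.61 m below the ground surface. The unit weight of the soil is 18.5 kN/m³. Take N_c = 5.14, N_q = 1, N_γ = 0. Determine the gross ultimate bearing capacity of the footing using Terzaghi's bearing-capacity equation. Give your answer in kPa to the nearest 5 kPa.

q_ult ≈ 155 kPa

Overburden at base level: q = 18.5 × 0.61 = 11.285 kPa.
Cohesion term c·N_c = 28 × 5.14 = 143.92 kPa; surcharge term q·N_q = 11.285 × 1 = 11.285 kPa.
q_ult = 143.92 + 11.285 = 155.2 kPa.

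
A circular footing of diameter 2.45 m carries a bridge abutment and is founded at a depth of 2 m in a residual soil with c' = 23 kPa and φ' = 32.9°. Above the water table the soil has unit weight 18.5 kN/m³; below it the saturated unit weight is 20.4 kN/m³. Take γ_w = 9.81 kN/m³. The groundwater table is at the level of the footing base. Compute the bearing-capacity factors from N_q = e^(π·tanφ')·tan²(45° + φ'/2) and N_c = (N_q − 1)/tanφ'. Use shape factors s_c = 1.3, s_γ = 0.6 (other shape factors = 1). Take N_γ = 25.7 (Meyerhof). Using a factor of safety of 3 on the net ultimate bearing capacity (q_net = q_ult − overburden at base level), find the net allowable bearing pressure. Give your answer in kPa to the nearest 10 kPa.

N_q = e^(π·tan32.9°)·tan²(61.45°) = 25.78; N_c = (N_q − 1)/tanφ' = 38.31.
Overburden at base level: q = 18.5 × 2 = 37 kPa.
Below the base the soil is submerged, so the ½γBN_γ term uses γ' = 20.4 − 9.81 = 10.59 kN/m³.
Cohesion term c·N_c·s_c = 23 × 38.307 × 1.3 = 1145.4 kPa; surcharge term q·N_q = 37 × 25.782 = 953.94 kPa; self-weight term 0.5·γ·B·N_γ·s_γ = 0.5 × 10.59 × 2.45 × 25.7 × 0.6 = 200.04 kPa.
q_ult = 1145.4 + 953.94 + 200.04 = 2299.4 kPa.
q_net = 2299.4 − 37 = 2262.4 kPa.
q_all(net) = 2262.4 / 3 = 754.12 kPa.

q_all(net) ≈ 750 kPa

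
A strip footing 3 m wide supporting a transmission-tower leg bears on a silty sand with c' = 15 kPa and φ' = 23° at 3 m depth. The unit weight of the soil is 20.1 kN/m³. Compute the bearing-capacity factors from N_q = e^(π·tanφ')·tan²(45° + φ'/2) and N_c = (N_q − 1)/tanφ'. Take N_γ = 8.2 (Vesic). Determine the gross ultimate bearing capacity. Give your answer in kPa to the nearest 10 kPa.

q_ult ≈ 1040 kPa

tan23° = 0.4245, so N_q = e^(π×0.4245)·tan²(56.5°) = 3.794 × 2.283 = 8.66.
N_c = (8.66 − 1)/tan23° = 18.05.
Overburden at base level: q = 20.1 × 3 = 60.3 kPa.
Cohesion term c·N_c = 15 × 18.049 = 270.73 kPa; surcharge term q·N_q = 60.3 × 8.6612 = 522.27 kPa; self-weight term 0.5·γ·B·N_γ = 0.5 × 20.1 × 3 × 8.2 = 247.23 kPa.
q_ult = 270.73 + 522.27 + 247.23 = 1040.2 kPa.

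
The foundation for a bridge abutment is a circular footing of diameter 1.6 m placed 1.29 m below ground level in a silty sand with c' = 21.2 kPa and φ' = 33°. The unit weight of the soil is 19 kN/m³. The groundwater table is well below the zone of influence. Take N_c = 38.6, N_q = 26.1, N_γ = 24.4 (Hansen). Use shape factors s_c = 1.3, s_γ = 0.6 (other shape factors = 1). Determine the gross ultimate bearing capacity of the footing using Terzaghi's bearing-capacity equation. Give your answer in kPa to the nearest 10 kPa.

q_ult ≈ 1930 kPa

Overburden at base level: q = 19 × 1.29 = 24.51 kPa.
Cohesion term c·N_c·s_c = 21.2 × 38.6 × 1.3 = 1063.8 kPa; surcharge term q·N_q = 24.51 × 26.1 = 639.71 kPa; self-weight term 0.5·γ·B·N_γ·s_γ = 0.5 × 19 × 1.6 × 24.4 × 0.6 = 222.53 kPa.
q_ult = 1063.8 + 639.71 + 222.53 = 1926.1 kPa.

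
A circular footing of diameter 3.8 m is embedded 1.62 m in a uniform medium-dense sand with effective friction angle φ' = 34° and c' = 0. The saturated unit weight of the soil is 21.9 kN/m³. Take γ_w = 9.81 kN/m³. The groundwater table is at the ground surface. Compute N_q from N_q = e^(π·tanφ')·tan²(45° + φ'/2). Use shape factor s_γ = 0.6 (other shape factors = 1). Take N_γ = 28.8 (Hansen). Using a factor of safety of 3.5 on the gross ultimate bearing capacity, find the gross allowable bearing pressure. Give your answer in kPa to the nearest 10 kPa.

q_all ≈ 280 kPa

N_q = e^(π·tan34°)·tan²(62°) = 29.44.
With the water table at the surface the whole profile is submerged: γ' = 21.9 − 9.81 = 12.09 kN/m³, so q = γ'·D_f = 19.586 kPa; the same γ' applies in the ½γBN_γ term.
q_ult = q·N_q + 0.5·γ·B·N_γ·s_γ
     = 19.586 × 29.44 + 0.5 × 12.09 × 3.8 × 28.8 × 0.6
     = 576.6 + 396.94 = 973.54 kPa.
q_all = 973.54 / 3.5 = 278.15 kPa.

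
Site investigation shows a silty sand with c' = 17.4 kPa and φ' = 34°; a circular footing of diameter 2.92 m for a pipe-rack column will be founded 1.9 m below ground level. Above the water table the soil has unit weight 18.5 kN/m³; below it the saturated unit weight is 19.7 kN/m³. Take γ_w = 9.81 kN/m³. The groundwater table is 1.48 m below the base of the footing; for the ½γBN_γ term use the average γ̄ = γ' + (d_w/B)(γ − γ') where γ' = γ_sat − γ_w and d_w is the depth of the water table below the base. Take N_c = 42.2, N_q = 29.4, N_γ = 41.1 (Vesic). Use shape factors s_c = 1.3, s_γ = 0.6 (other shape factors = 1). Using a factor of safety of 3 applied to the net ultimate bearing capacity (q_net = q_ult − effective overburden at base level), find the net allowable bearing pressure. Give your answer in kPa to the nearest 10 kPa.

Overburden at base level: q = 18.5 × 1.9 = 35.15 kPa.
The water table is 1.48 m below the base (< B = 2.92 m), so the ½γBN_γ term uses γ̄ = γ' + (d_w/B)(γ − γ') = 9.89 + (1.48/2.92)(18.5 − 9.89) = 14.254 kN/m³.
Cohesion term c·N_c·s_c = 17.4 × 42.2 × 1.3 = 954.56 kPa; surcharge term q·N_q = 35.15 × 29.4 = 1033.4 kPa; self-weight term 0.5·γ·B·N_γ·s_γ = 0.5 × 14.254 × 2.92 × 41.1 × 0.6 = 513.19 kPa.
q_ult = 954.56 + 1033.4 + 513.19 = 2501.2 kPa.
Net ultimate: q_net = 2501.2 − 35.15 = 2466 kPa.
q_all(net) = 2466 / 3 = 822.01 kPa.

q_all(net) ≈ 820 kPa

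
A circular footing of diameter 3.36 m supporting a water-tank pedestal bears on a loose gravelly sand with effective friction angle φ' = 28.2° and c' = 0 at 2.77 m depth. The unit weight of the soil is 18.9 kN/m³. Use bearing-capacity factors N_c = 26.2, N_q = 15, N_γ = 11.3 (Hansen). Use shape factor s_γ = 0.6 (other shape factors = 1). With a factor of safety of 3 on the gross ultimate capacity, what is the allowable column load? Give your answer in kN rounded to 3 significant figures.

q = γ·D_f = 18.9 × 2.77 = 52.353 kPa.
q·N_q = 52.353 × 15 = 785.29 kPa
0.5·γ·B·N_γ·s_γ = 0.5 × 18.9 × 3.36 × 11.3 × 0.6 = 215.28 kPa
q_ult = 785.29 + 215.28 = 1000.6 kPa.
Gross allowable pressure q_all = 1000.6 / 3 = 333.52 kPa.
Footing area = 8.8668 m², so allowable column load = 333.52 × 8.8668 = 2957.3 kN.

P_all ≈ 2960 kN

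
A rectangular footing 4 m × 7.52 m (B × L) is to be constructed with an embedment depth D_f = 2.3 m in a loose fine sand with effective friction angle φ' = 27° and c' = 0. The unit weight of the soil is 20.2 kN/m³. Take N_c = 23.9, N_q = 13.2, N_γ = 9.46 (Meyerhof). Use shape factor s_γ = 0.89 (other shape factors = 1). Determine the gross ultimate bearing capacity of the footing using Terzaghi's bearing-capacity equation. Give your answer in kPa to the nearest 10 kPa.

q_ult ≈ 950 kPa

Effective surcharge at the founding depth q = γ·D_f = 20.2 × 2.3 = 46.46 kPa.
q_ult = q·N_q + 0.5·γ·B·N_γ·s_γ
     = 46.46 × 13.2 + 0.5 × 20.2 × 4 × 9.46 × 0.89
     = 613.27 + 340.14 = 953.42 kPa.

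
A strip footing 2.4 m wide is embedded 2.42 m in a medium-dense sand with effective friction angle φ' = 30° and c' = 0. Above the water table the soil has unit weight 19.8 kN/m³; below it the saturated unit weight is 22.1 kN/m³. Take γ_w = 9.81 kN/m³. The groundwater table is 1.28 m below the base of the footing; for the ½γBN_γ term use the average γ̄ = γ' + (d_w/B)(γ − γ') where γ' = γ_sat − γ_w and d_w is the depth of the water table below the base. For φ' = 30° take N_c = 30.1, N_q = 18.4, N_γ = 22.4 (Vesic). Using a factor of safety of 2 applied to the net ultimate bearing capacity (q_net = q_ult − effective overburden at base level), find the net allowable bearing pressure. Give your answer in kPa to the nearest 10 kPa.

q_all(net) ≈ 640 kPa

Effective surcharge at the founding depth q = γ·D_f = 19.8 × 2.42 = 47.916 kPa.
With d_w = 1.28 m < B, γ̄ = 12.29 + (1.28/2.4) × (19.8 − 12.29) = 16.295 kN/m³.
q_ult = q·N_q + 0.5·γ·B·N_γ
     = 47.916 × 18.4 + 0.5 × 16.295 × 2.4 × 22.4
     = 881.65 + 438.02 = 1319.7 kPa.
Net ultimate: q_net = 1319.7 − 47.916 = 1271.8 kPa.
q_all(net) = 1271.8 / 2 = 635.88 kPa.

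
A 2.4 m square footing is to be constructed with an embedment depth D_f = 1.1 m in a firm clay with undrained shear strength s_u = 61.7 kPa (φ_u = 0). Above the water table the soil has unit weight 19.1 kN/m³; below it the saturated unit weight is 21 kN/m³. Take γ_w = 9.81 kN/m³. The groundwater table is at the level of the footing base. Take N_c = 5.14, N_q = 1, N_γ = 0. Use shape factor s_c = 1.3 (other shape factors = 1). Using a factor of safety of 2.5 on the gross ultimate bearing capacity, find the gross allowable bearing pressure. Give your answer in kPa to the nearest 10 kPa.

Overburden at base level: q = 19.1 × 1.1 = 21.01 kPa.
Cohesion term c·N_c·s_c = 61.7 × 5.14 × 1.3 = 412.28 kPa; surcharge term q·N_q = 21.01 × 1 = 21.01 kPa.
q_ult = 412.28 + 21.01 = 433.29 kPa.
q_all = 433.29 / 2.5 = 173.32 kPa.

q_all ≈ 170 kPa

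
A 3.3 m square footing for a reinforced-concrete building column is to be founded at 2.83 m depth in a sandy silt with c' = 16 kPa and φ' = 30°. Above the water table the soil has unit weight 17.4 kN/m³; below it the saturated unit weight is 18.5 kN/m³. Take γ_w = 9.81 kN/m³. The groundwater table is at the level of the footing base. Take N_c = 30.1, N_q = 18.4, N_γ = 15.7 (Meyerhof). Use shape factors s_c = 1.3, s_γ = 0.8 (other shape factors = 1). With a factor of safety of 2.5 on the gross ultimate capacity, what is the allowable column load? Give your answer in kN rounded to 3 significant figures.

q = γ·D_f = 17.4 × 2.83 = 49.242 kPa.
For the ½γBN_γ term take γ' = 18.5 − 9.81 = 8.69 kN/m³ (soil below base is submerged).
c·N_c·s_c = 16 × 30.1 × 1.3 = 626.08 kPa
q·N_q = 49.242 × 18.4 = 906.05 kPa
0.5·γ·B·N_γ·s_γ = 0.5 × 8.69 × 3.3 × 15.7 × 0.8 = 180.09 kPa
q_ult = 626.08 + 906.05 + 180.09 = 1712.2 kPa.
Gross allowable pressure q_all = 1712.2 / 2.5 = 684.89 kPa.
Footing area = 10.89 m², so allowable column load = 684.89 × 10.89 = 7458.4 kN.

P_all ≈ 7460 kN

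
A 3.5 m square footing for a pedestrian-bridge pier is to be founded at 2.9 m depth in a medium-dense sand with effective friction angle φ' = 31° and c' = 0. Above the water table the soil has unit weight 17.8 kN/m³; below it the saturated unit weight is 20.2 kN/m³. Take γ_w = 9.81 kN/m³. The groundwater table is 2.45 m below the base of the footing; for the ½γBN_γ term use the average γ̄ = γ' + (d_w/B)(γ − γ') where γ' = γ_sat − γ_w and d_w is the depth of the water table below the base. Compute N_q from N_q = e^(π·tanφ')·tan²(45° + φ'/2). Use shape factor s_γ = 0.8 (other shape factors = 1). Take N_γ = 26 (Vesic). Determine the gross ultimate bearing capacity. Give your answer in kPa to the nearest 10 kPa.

tan31° = 0.6009, so N_q = e^(π×0.6009)·tan²(60.5°) = 6.604 × 3.124 = 20.63.
Overburden at base level: q = 17.8 × 2.9 = 51.62 kPa.
The water table is 2.45 m below the base (< B = 3.5 m), so the ½γBN_γ term uses γ̄ = γ' + (d_w/B)(γ − γ') = 10.39 + (2.45/3.5)(17.8 − 10.39) = 15.577 kN/m³.
Surcharge term q·N_q = 51.62 × 20.631 = 1065 kPa; self-weight term 0.5·γ·B·N_γ·s_γ = 0.5 × 15.577 × 3.5 × 26 × 0.8 = 567 kPa.
q_ult = 1065 + 567 = 1632 kPa.

q_ult ≈ 1630 kPa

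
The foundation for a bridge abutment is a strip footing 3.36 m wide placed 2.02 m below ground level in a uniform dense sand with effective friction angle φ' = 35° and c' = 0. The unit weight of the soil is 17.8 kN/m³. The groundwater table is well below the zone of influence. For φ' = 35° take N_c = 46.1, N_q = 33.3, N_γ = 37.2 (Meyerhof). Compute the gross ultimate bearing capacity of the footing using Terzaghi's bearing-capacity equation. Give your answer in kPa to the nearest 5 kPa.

q_ult ≈ 2310 kPa

Overburden at base level: q = 17.8 × 2.02 = 35.956 kPa.
Surcharge term q·N_q = 35.956 × 33.3 = 1197.3 kPa; self-weight term 0.5·γ·B·N_γ = 0.5 × 17.8 × 3.36 × 37.2 = 1112.4 kPa.
q_ult = 1197.3 + 1112.4 = 2309.8 kPa.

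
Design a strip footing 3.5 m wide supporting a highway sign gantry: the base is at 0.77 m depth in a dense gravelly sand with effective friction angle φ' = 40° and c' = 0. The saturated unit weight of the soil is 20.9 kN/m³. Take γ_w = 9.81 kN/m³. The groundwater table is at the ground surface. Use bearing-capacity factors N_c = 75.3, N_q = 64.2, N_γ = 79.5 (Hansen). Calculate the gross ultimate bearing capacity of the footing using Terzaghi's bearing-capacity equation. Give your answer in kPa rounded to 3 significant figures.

q_ult ≈ 2090 kPa

With the water table at the surface the whole profile is submerged: γ' = 20.9 − 9.81 = 11.09 kN/m³, so q = γ'·D_f = 8.5393 kPa; the same γ' applies in the ½γBN_γ term.
q_ult = q·N_q + 0.5·γ·B·N_γ
     = 8.5393 × 64.2 + 0.5 × 11.09 × 3.5 × 79.5
     = 548.22 + 1542.9 = 2091.1 kPa.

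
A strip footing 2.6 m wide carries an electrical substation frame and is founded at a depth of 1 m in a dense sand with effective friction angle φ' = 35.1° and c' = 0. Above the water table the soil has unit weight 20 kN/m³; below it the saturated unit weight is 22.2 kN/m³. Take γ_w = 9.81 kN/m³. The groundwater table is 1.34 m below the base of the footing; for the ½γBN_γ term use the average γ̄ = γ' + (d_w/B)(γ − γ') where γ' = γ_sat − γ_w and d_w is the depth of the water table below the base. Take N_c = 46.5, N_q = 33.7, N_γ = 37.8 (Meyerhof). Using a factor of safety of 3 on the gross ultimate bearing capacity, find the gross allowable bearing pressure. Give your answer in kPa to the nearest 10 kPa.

q_all ≈ 490 kPa

Overburden at base level: q = 20 × 1 = 20 kPa.
The water table is 1.34 m below the base (< B = 2.6 m), so the ½γBN_γ term uses γ̄ = γ' + (d_w/B)(γ − γ') = 12.39 + (1.34/2.6)(20 − 12.39) = 16.312 kN/m³.
Surcharge term q·N_q = 20 × 33.7 = 674 kPa; self-weight term 0.5·γ·B·N_γ = 0.5 × 16.312 × 2.6 × 37.8 = 801.58 kPa.
q_ult = 674 + 801.58 = 1475.6 kPa.
q_all = 1475.6 / 3 = 491.86 kPa.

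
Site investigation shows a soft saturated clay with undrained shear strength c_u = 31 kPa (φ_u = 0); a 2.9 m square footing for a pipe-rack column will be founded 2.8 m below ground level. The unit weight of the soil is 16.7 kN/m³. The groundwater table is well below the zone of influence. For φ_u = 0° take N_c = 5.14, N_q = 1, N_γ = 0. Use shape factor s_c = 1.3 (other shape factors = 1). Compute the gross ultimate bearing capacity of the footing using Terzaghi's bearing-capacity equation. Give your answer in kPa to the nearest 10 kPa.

q_ult ≈ 250 kPa

q = γ·D_f = 16.7 × 2.8 = 46.76 kPa.
c·N_c·s_c = 31 × 5.14 × 1.3 = 207.14 kPa
q·N_q = 46.76 × 1 = 46.76 kPa
q_ult = 207.14 + 46.76 = 253.9 kPa.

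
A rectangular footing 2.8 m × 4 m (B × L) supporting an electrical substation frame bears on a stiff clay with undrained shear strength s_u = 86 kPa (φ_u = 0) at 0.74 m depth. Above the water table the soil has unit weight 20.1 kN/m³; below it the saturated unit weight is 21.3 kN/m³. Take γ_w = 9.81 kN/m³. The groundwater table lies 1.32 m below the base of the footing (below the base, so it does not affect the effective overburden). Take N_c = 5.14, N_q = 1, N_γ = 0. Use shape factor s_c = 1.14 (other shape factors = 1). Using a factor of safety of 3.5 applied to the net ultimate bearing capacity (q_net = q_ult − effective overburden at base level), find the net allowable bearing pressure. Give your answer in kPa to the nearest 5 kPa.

q_all(net) ≈ 145 kPa

Effective surcharge at the founding depth q = γ·D_f = 20.1 × 0.74 = 14.874 kPa.
q_ult = c·N_c·s_c + q·N_q
     = 86 × 5.14 × 1.14 + 14.874 × 1
     = 503.93 + 14.874 = 518.8 kPa.
Net ultimate: q_net = 518.8 − 14.874 = 503.93 kPa.
q_all(net) = 503.93 / 3.5 = 143.98 kPa.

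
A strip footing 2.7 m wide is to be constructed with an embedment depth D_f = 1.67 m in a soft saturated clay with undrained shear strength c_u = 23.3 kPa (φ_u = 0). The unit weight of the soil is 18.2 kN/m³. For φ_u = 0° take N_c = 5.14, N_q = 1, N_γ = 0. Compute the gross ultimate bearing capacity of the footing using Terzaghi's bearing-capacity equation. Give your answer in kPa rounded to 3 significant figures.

q_ult ≈ 150 kPa

q = γ·D_f = 18.2 × 1.67 = 30.394 kPa.
c·N_c = 23.3 × 5.14 = 119.76 kPa
q·N_q = 30.394 × 1 = 30.394 kPa
q_ult = 119.76 + 30.394 = 150.16 kPa.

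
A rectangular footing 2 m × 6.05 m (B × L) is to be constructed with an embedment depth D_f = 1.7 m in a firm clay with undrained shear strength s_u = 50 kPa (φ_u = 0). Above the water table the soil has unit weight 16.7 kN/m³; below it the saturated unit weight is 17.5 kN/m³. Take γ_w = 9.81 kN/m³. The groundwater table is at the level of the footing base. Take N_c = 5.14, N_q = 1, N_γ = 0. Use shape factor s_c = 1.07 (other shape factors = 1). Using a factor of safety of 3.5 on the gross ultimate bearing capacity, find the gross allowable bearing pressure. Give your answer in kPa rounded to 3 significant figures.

q_all ≈ 86.7 kPa

Overburden at base level: q = 16.7 × 1.7 = 28.39 kPa.
Cohesion term c·N_c·s_c = 50 × 5.14 × 1.07 = 274.99 kPa; surcharge term q·N_q = 28.39 × 1 = 28.39 kPa.
q_ult = 274.99 + 28.39 = 303.38 kPa.
q_all = 303.38 / 3.5 = 86.68 kPa.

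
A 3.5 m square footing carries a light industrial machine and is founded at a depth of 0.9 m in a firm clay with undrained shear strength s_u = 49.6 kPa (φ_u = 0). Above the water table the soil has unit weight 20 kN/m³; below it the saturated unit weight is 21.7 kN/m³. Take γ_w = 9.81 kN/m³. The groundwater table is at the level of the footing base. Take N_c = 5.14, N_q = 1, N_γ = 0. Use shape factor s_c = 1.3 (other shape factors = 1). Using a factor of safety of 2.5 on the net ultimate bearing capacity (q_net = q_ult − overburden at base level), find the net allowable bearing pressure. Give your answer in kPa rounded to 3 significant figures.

q_all(net) ≈ 133 kPa

q = γ·D_f = 20 × 0.9 = 18 kPa.
c·N_c·s_c = 49.6 × 5.14 × 1.3 = 331.43 kPa
q·N_q = 18 × 1 = 18 kPa
q_ult = 331.43 + 18 = 349.43 kPa.
q_net = 349.43 − 18 = 331.43 kPa.
q_all(net) = 331.43 / 2.5 = 132.57 kPa.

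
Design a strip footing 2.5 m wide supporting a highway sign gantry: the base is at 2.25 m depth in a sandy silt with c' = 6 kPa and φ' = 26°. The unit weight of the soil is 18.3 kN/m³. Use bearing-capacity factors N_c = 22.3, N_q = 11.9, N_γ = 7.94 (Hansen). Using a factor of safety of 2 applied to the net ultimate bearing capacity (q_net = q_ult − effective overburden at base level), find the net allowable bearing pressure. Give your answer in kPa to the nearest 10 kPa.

q_all(net) ≈ 380 kPa

Overburden at base level: q = 18.3 × 2.25 = 41.175 kPa.
Cohesion term c·N_c = 6 × 22.3 = 133.8 kPa; surcharge term q·N_q = 41.175 × 11.9 = 489.98 kPa; self-weight term 0.5·γ·B·N_γ = 0.5 × 18.3 × 2.5 × 7.94 = 181.63 kPa.
q_ult = 133.8 + 489.98 + 181.63 = 805.41 kPa.
Net ultimate: q_net = 805.41 − 41.175 = 764.24 kPa.
q_all(net) = 764.24 / 2 = 382.12 kPa.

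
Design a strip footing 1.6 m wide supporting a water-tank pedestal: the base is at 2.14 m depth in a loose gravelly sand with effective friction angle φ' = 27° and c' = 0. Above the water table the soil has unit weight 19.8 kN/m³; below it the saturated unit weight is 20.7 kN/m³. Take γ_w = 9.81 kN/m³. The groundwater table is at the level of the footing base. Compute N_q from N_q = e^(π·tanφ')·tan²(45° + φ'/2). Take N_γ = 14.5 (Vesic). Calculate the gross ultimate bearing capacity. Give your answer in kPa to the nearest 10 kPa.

q_ult ≈ 690 kPa

tan27° = 0.5095, so N_q = e^(π×0.5095)·tan²(58.5°) = 4.957 × 2.663 = 13.2.
Overburden at base level: q = 19.8 × 2.14 = 42.372 kPa.
Below the base the soil is submerged, so the ½γBN_γ term uses γ' = 20.7 − 9.81 = 10.89 kN/m³.
Surcharge term q·N_q = 42.372 × 13.199 = 559.27 kPa; self-weight term 0.5·γ·B·N_γ = 0.5 × 10.89 × 1.6 × 14.5 = 126.32 kPa.
q_ult = 559.27 + 126.32 = 685.6 kPa.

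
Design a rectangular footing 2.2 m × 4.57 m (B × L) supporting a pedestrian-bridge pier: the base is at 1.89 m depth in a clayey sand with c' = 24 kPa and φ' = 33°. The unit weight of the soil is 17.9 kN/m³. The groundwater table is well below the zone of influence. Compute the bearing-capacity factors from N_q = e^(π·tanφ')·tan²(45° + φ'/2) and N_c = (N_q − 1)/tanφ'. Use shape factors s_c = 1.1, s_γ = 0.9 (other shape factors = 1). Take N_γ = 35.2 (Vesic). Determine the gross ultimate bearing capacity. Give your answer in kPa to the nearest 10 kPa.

tan33° = 0.6494, so N_q = e^(π×0.6494)·tan²(61.5°) = 7.692 × 3.392 = 26.09.
N_c = (26.09 − 1)/tan33° = 38.64.
q = γ·D_f = 17.9 × 1.89 = 33.831 kPa.
c·N_c·s_c = 24 × 38.638 × 1.1 = 1020.1 kPa
q·N_q = 33.831 × 26.092 = 882.72 kPa
0.5·γ·B·N_γ·s_γ = 0.5 × 17.9 × 2.2 × 35.2 × 0.9 = 623.78 kPa
q_ult = 1020.1 + 882.72 + 623.78 = 2526.5 kPa.

q_ult ≈ 2530 kPa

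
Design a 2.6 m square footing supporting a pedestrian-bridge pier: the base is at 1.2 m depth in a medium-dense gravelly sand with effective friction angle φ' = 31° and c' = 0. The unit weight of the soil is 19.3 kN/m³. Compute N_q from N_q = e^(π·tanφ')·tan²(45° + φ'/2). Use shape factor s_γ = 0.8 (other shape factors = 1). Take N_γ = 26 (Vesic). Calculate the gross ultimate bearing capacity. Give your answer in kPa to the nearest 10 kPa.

tan31° = 0.6009, so N_q = e^(π×0.6009)·tan²(60.5°) = 6.604 × 3.124 = 20.63.
Overburden at base level: q = 19.3 × 1.2 = 23.16 kPa.
Surcharge term q·N_q = 23.16 × 20.631 = 477.81 kPa; self-weight term 0.5·γ·B·N_γ·s_γ = 0.5 × 19.3 × 2.6 × 26 × 0.8 = 521.87 kPa.
q_ult = 477.81 + 521.87 = 999.68 kPa.

q_ult ≈ 1000 kPa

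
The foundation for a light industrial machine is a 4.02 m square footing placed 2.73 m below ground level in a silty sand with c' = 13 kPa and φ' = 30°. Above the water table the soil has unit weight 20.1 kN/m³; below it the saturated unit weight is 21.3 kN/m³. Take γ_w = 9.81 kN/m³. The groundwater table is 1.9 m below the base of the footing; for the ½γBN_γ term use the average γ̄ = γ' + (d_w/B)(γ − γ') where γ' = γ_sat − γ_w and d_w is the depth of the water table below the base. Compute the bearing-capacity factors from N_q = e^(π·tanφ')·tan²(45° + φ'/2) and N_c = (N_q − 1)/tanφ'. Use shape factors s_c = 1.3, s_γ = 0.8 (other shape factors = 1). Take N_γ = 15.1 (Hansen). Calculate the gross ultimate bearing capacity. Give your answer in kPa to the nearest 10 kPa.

tan30° = 0.5774, so N_q = e^(π×0.5774)·tan²(60°) = 6.134 × 3.0 = 18.4.
N_c = (18.4 − 1)/tan30° = 30.14.
Overburden at base level: q = 20.1 × 2.73 = 54.873 kPa.
The water table is 1.9 m below the base (< B = 4.02 m), so the ½γBN_γ term uses γ̄ = γ' + (d_w/B)(γ − γ') = 11.49 + (1.9/4.02)(20.1 − 11.49) = 15.559 kN/m³.
Cohesion term c·N_c·s_c = 13 × 30.14 × 1.3 = 509.36 kPa; surcharge term q·N_q = 54.873 × 18.401 = 1009.7 kPa; self-weight term 0.5·γ·B·N_γ·s_γ = 0.5 × 15.559 × 4.02 × 15.1 × 0.8 = 377.79 kPa.
q_ult = 509.36 + 1009.7 + 377.79 = 1896.9 kPa.

q_ult ≈ 1900 kPa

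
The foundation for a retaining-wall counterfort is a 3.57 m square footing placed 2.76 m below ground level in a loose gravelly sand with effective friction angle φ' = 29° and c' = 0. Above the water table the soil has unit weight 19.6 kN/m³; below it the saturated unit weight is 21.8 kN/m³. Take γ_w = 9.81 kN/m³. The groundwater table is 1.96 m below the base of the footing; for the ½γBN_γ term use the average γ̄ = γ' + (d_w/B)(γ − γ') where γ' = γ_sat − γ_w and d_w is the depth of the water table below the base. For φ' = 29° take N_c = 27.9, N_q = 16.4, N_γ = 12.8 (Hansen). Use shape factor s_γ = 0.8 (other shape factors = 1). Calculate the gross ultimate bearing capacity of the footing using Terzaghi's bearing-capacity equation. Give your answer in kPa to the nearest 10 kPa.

q_ult ≈ 1180 kPa

Overburden at base level: q = 19.6 × 2.76 = 54.096 kPa.
The water table is 1.96 m below the base (< B = 3.57 m), so the ½γBN_γ term uses γ̄ = γ' + (d_w/B)(γ − γ') = 11.99 + (1.96/3.57)(19.6 − 11.99) = 16.168 kN/m³.
Surcharge term q·N_q = 54.096 × 16.4 = 887.17 kPa; self-weight term 0.5·γ·B·N_γ·s_γ = 0.5 × 16.168 × 3.57 × 12.8 × 0.8 = 295.53 kPa.
q_ult = 887.17 + 295.53 = 1182.7 kPa.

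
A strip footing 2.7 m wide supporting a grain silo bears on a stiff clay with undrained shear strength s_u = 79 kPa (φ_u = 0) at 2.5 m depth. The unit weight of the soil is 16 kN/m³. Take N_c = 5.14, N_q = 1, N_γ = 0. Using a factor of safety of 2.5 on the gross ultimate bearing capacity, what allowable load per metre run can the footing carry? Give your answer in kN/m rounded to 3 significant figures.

Effective surcharge at the founding depth q = γ·D_f = 16 × 2.5 = 40 kPa.
q_ult = c·N_c + q·N_q
     = 79 × 5.14 + 40 × 1
     = 406.06 + 40 = 446.06 kPa.
Gross allowable pressure q_all = 446.06 / 2.5 = 178.42 kPa.
Allowable wall load = q_all × B = 178.42 × 2.7 = 481.74 kN per metre run.

≈ 482 kN/m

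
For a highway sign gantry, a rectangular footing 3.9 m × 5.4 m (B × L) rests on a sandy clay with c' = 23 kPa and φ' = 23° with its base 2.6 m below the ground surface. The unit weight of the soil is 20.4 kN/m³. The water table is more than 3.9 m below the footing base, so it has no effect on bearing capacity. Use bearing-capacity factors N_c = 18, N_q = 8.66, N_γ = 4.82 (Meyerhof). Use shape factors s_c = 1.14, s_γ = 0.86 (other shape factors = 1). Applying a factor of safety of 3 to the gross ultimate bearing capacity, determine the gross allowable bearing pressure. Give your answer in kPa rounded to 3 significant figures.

Overburden at base level: q = 20.4 × 2.6 = 53.04 kPa.
Cohesion term c·N_c·s_c = 23 × 18 × 1.14 = 471.96 kPa; surcharge term q·N_q = 53.04 × 8.66 = 459.33 kPa; self-weight term 0.5·γ·B·N_γ·s_γ = 0.5 × 20.4 × 3.9 × 4.82 × 0.86 = 164.9 kPa.
q_ult = 471.96 + 459.33 + 164.9 = 1096.2 kPa.
q_all = q_ult / FS = 1096.2 / 3 = 365.39 kPa.

q_all ≈ 365 kPa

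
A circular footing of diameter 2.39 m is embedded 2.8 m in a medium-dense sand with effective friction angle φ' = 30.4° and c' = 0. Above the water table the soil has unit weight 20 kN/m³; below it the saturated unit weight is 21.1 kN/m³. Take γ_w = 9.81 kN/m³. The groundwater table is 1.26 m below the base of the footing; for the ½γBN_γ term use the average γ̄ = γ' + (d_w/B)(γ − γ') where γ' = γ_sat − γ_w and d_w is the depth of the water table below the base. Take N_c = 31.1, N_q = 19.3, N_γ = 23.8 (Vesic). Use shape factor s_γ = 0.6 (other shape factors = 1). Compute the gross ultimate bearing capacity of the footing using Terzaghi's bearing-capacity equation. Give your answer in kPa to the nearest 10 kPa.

q_ult ≈ 1350 kPa

Overburden at base level: q = 20 × 2.8 = 56 kPa.
The water table is 1.26 m below the base (< B = 2.39 m), so the ½γBN_γ term uses γ̄ = γ' + (d_w/B)(γ − γ') = 11.29 + (1.26/2.39)(20 − 11.29) = 15.882 kN/m³.
Surcharge term q·N_q = 56 × 19.3 = 1080.8 kPa; self-weight term 0.5·γ·B·N_γ·s_γ = 0.5 × 15.882 × 2.39 × 23.8 × 0.6 = 271.02 kPa.
q_ult = 1080.8 + 271.02 = 1351.8 kPa.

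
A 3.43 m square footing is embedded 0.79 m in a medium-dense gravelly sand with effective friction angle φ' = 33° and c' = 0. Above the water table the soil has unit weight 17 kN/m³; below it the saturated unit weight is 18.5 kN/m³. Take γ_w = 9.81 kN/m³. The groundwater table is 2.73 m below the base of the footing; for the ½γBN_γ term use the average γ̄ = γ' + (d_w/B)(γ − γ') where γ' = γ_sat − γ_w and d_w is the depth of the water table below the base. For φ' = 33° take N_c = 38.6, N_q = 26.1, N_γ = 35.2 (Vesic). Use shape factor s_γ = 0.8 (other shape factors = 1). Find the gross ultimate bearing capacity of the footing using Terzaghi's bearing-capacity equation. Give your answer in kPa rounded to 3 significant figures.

Overburden at base level: q = 17 × 0.79 = 13.43 kPa.
The water table is 2.73 m below the base (< B = 3.43 m), so the ½γBN_γ term uses γ̄ = γ' + (d_w/B)(γ − γ') = 8.69 + (2.73/3.43)(17 − 8.69) = 15.304 kN/m³.
Surcharge term q·N_q = 13.43 × 26.1 = 350.52 kPa; self-weight term 0.5·γ·B·N_γ·s_γ = 0.5 × 15.304 × 3.43 × 35.2 × 0.8 = 739.1 kPa.
q_ult = 350.52 + 739.1 = 1089.6 kPa.

q_ult ≈ 1090 kPa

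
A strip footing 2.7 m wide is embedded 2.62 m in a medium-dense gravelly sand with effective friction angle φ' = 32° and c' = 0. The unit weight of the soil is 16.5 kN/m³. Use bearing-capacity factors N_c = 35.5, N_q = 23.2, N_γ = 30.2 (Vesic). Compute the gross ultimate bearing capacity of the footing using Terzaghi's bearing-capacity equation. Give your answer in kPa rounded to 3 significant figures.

Effective surcharge at the founding depth q = γ·D_f = 16.5 × 2.62 = 43.23 kPa.
q_ult = q·N_q + 0.5·γ·B·N_γ
     = 43.23 × 23.2 + 0.5 × 16.5 × 2.7 × 30.2
     = 1002.9 + 672.71 = 1675.6 kPa.

q_ult ≈ 1680 kPa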